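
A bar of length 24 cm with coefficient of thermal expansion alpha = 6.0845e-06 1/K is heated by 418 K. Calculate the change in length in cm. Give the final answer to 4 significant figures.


dL = L0 * alpha * dT
dL = 24 * 6.0845e-06 * 418
dL = 0.06104 cm


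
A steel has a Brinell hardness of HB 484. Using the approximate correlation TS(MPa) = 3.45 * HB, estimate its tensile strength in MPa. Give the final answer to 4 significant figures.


TS (MPa) = 3.45 * HB
TS = 3.45 * 484
TS = 1670 MPa


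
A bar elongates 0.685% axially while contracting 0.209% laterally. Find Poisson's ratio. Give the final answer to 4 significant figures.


nu = -epsilon_lat / epsilon_axial
Lateral strain is contraction (negative), so using magnitudes:
nu = 0.209 / 0.685
nu = 0.3051


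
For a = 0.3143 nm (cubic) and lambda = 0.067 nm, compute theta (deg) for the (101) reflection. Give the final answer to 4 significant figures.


d = a / sqrt(h^2+k^2+l^2)
d = 0.3143 / sqrt(2) = 0.222244 nm
lambda = 2*d*sin(theta)  =>  sin(theta) = lambda / (2*d)
sin(theta) = 0.067 / (2 * 0.222244) = 0.150735
theta = 8.67 deg


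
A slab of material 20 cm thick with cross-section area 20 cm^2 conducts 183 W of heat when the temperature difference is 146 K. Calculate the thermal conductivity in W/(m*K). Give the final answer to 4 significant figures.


k = Q*L / (A*dT)
L = 0.2 m, A = 2e-03 m^2
k = 183 * 0.2 / (2e-03 * 146)
k = 125.3 W/(m*K)


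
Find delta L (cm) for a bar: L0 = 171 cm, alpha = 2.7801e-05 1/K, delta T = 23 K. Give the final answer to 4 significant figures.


dL = L0 * alpha * dT
dL = 171 * 2.7801e-05 * 23
dL = 0.1093 cm


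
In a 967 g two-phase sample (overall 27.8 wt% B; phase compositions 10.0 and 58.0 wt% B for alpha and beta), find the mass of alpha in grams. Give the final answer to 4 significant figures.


f_alpha = (C_beta - C0) / (C_beta - C_alpha)
f_alpha = (58.0 - 27.8) / (58.0 - 10.0) = 0.629167
m_alpha = f_alpha * m_total = 0.629167 * 967 = 608.4 g


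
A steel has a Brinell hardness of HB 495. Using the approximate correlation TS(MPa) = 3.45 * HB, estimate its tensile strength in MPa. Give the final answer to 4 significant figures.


TS (MPa) = 3.45 * HB
TS = 3.45 * 495
TS = 1708 MPa


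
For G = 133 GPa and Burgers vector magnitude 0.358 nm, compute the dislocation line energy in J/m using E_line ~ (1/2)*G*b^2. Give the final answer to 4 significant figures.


E = G*b^2/2
b = 0.358 nm = 3.58e-10 m
G = 133 GPa = 1.33e+11 Pa
E = 0.5 * 1.33e+11 * (3.58e-10)^2
E = 8.523e-09 J/m


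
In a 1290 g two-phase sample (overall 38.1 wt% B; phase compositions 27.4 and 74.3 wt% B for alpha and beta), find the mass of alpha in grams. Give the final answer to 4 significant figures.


f_alpha = (C_beta - C0) / (C_beta - C_alpha)
f_alpha = (74.3 - 38.1) / (74.3 - 27.4) = 0.771855
m_alpha = f_alpha * m_total = 0.771855 * 1290 = 995.7 g


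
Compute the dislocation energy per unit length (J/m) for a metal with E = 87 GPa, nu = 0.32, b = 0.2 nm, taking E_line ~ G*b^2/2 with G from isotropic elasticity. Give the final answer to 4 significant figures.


Step 1: G = E / (2*(1+nu))
G = 87 / (2*(1+0.32)) = 32.9545 GPa = 3.29545e+10 Pa
Step 2: E_line = G*b^2/2
b = 0.2 nm = 2e-10 m
E_line = 0.5 * 3.29545e+10 * (2e-10)^2 = 6.591e-10 J/m


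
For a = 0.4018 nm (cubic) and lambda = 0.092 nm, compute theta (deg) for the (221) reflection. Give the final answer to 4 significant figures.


d = a / sqrt(h^2+k^2+l^2)
d = 0.4018 / sqrt(9) = 0.133933 nm
lambda = 2*d*sin(theta)  =>  sin(theta) = lambda / (2*d)
sin(theta) = 0.092 / (2 * 0.133933) = 0.343454
theta = 20.09 deg


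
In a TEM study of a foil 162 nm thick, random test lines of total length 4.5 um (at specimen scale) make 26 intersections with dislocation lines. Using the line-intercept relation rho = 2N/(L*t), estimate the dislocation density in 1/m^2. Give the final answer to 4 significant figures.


rho = 2N / (L * t)
L = 4.5 um = 4.5e-06 m, t = 162 nm = 1.62e-07 m
rho = 2 * 26 / (4.5e-06 * 1.62e-07)
rho = 7.133e+13 1/m^2


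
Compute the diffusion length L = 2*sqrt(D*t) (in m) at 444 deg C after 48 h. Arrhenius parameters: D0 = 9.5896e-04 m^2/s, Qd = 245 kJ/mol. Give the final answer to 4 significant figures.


Step 1: D = D0 * exp(-Qd/(R*T))
T = 717.15 K
D = 9.5896e-04 * exp(-245e3 / (8.314 * 717.15)) = 1.36846e-21 m^2/s
Step 2: L = 2*sqrt(D*t)
t = 48 h = 172800 s
L = 2*sqrt(1.36846e-21 * 172800) = 3.076e-08 m


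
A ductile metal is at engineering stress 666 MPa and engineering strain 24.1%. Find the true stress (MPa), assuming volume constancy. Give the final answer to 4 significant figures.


sigma_true = sigma_eng * (1 + epsilon_eng)
sigma_true = 666 * (1 + 0.241)
sigma_true = 826.5 MPa


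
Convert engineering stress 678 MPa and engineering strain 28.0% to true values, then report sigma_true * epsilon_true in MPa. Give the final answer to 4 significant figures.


sigma_true = sigma_eng * (1 + epsilon_eng)
sigma_true = 678 * (1 + 0.28) = 867.84 MPa
epsilon_true = ln(1 + epsilon_eng)
epsilon_true = ln(1 + 0.28) = 0.24686
sigma_true * epsilon_true = 867.84 * 0.24686 = 214.2 MPa


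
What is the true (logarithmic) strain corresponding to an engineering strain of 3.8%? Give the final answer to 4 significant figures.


epsilon_true = ln(1 + epsilon_eng)
epsilon_true = ln(1 + 0.038)
epsilon_true = 0.0373


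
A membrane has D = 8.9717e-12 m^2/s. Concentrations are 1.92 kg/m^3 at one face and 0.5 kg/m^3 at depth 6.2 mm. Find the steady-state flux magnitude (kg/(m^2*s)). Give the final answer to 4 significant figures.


J = -D * (dC/dx) = D * (C1 - C2) / dx
J = 8.9717e-12 * (1.92 - 0.5) / 6.2e-03
J = 2.055e-09 kg/(m^2*s)


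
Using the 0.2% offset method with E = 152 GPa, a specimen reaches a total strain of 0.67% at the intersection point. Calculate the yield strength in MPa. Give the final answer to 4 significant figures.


Offset strain = 0.002
Elastic strain at yield = total_strain - offset = 6.7e-03 - 0.002 = 4.7e-03
sigma_y = E * elastic_strain = 152000 * 4.7e-03
sigma_y = 714.4 MPa


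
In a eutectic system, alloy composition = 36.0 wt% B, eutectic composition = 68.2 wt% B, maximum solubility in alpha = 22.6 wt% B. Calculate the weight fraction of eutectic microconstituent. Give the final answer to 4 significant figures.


f_primary = (C_e - C0) / (C_e - C_alpha_max)
f_primary = (68.2 - 36.0) / (68.2 - 22.6)
f_primary = 0.70614
f_eutectic = 1 - 0.70614 = 0.2939


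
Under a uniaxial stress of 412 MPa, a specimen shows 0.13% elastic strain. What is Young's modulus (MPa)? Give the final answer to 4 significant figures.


E = sigma / epsilon
epsilon = 0.13% = 1.3e-03
E = 412 / 1.3e-03
E = 316900 MPa


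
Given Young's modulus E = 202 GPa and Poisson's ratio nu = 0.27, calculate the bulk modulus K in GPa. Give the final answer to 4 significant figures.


K = E / (3*(1-2*nu))
K = 202 / (3*(1-2*0.27))
K = 146.4 GPa


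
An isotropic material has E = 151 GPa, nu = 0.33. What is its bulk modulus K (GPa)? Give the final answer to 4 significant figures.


K = E / (3*(1-2*nu))
K = 151 / (3*(1-2*0.33))
K = 148 GPa


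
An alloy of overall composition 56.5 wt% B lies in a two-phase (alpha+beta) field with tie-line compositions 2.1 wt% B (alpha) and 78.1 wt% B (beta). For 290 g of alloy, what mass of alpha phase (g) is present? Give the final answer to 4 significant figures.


f_alpha = (C_beta - C0) / (C_beta - C_alpha)
f_alpha = (78.1 - 56.5) / (78.1 - 2.1) = 0.284211
m_alpha = f_alpha * m_total = 0.284211 * 290 = 82.42 g


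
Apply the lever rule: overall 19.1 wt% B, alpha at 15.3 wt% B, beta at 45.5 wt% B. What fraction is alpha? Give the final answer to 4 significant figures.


f_alpha = (C_beta - C0) / (C_beta - C_alpha)
f_alpha = (45.5 - 19.1) / (45.5 - 15.3)
f_alpha = 0.8742


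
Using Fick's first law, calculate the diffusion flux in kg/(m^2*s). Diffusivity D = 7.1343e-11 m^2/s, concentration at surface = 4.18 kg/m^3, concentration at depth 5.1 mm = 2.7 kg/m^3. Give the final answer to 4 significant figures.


J = -D * (dC/dx) = D * (C1 - C2) / dx
J = 7.1343e-11 * (4.18 - 2.7) / 5.1e-03
J = 2.07e-08 kg/(m^2*s)


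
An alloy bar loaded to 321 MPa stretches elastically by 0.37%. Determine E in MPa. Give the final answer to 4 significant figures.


E = sigma / epsilon
epsilon = 0.37% = 3.7e-03
E = 321 / 3.7e-03
E = 86760 MPa


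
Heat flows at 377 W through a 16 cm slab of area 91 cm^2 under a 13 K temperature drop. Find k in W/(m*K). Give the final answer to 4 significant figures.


k = Q*L / (A*dT)
L = 0.16 m, A = 9.1e-03 m^2
k = 377 * 0.16 / (9.1e-03 * 13)
k = 509.9 W/(m*K)


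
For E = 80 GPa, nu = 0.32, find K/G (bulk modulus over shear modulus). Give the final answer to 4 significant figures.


G = E / (2*(1+nu))
G = 80 / (2*(1+0.32)) = 30.303 GPa
K = E / (3*(1-2*nu))
K = 80 / (3*(1-2*0.32)) = 74.0741 GPa
K/G = 74.0741 / 30.303 = 2.444


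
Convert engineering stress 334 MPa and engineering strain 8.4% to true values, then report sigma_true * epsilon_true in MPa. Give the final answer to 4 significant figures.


sigma_true = sigma_eng * (1 + epsilon_eng)
sigma_true = 334 * (1 + 0.084) = 362.056 MPa
epsilon_true = ln(1 + epsilon_eng)
epsilon_true = ln(1 + 0.084) = 0.0806579
sigma_true * epsilon_true = 362.056 * 0.0806579 = 29.2 MPa


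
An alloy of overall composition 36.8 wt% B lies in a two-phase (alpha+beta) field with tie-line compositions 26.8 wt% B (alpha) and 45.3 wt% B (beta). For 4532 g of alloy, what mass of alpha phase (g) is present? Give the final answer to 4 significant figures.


f_alpha = (C_beta - C0) / (C_beta - C_alpha)
f_alpha = (45.3 - 36.8) / (45.3 - 26.8) = 0.459459
m_alpha = f_alpha * m_total = 0.459459 * 4532 = 2082 g


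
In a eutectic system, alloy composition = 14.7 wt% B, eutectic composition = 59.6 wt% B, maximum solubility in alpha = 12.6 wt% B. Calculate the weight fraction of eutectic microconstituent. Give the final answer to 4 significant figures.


f_primary = (C_e - C0) / (C_e - C_alpha_max)
f_primary = (59.6 - 14.7) / (59.6 - 12.6)
f_primary = 0.955319
f_eutectic = 1 - 0.955319 = 0.04468


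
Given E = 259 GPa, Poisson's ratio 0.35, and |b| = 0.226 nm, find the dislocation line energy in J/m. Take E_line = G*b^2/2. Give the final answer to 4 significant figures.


Step 1: G = E / (2*(1+nu))
G = 259 / (2*(1+0.35)) = 95.9259 GPa = 9.59259e+10 Pa
Step 2: E_line = G*b^2/2
b = 0.226 nm = 2.26e-10 m
E_line = 0.5 * 9.59259e+10 * (2.26e-10)^2 = 2.45e-09 J/m


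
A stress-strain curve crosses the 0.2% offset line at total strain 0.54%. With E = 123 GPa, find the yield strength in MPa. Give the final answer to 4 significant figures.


Offset strain = 0.002
Elastic strain at yield = total_strain - offset = 5.4e-03 - 0.002 = 3.4e-03
sigma_y = E * elastic_strain = 123000 * 3.4e-03
sigma_y = 418.2 MPa


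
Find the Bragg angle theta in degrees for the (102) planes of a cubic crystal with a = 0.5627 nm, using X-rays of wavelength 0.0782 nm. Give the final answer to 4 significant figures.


d = a / sqrt(h^2+k^2+l^2)
d = 0.5627 / sqrt(5) = 0.251647 nm
lambda = 2*d*sin(theta)  =>  sin(theta) = lambda / (2*d)
sin(theta) = 0.0782 / (2 * 0.251647) = 0.155376
theta = 8.939 deg


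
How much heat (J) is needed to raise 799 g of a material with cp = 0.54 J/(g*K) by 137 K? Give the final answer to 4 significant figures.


Q = m * cp * dT
Q = 799 * 0.54 * 137
Q = 59110 J


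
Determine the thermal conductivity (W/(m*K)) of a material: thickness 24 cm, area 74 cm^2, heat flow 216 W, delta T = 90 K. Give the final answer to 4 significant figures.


k = Q*L / (A*dT)
L = 0.24 m, A = 7.4e-03 m^2
k = 216 * 0.24 / (7.4e-03 * 90)
k = 77.84 W/(m*K)


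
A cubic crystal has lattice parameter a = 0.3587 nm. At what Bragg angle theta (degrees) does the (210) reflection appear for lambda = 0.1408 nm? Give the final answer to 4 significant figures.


d = a / sqrt(h^2+k^2+l^2)
d = 0.3587 / sqrt(5) = 0.160416 nm
lambda = 2*d*sin(theta)  =>  sin(theta) = lambda / (2*d)
sin(theta) = 0.1408 / (2 * 0.160416) = 0.43886
theta = 26.03 deg


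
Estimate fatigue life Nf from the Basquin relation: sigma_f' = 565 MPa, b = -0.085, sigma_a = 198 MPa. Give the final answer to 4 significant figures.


sigma_a = sigma_f' * (2*Nf)^b
2*Nf = (sigma_a / sigma_f')^(1/b)
2*Nf = (198 / 565)^(1/-0.085)
2*Nf = 227746
Nf = 113900 cycles


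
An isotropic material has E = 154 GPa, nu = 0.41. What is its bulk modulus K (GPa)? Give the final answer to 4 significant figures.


K = E / (3*(1-2*nu))
K = 154 / (3*(1-2*0.41))
K = 285.2 GPa


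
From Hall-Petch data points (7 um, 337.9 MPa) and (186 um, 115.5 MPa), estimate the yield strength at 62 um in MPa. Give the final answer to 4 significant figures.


sigma_y = sigma0 + k / sqrt(d)
1/sqrt(d1) = 1/sqrt(7e-06) = 377.964;  1/sqrt(d2) = 73.3236
k = (sigma1 - sigma2) / (1/sqrt(d1) - 1/sqrt(d2)) = (337.9 - 115.5) / (377.964 - 73.3236) = 0.73004 MPa*m^0.5
sigma0 = sigma1 - k/sqrt(d1) = 337.9 - 0.73004*377.964 = 61.9709 MPa
sigma_y(d3) = 61.9709 + 0.73004 / sqrt(6.2e-05) = 154.7 MPa


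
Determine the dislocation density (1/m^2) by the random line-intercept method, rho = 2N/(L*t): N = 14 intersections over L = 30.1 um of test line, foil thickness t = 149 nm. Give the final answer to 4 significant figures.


rho = 2N / (L * t)
L = 30.1 um = 3.01e-05 m, t = 149 nm = 1.49e-07 m
rho = 2 * 14 / (3.01e-05 * 1.49e-07)
rho = 6.243e+12 1/m^2


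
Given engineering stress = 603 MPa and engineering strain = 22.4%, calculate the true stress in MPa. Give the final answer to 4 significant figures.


sigma_true = sigma_eng * (1 + epsilon_eng)
sigma_true = 603 * (1 + 0.224)
sigma_true = 738.1 MPa


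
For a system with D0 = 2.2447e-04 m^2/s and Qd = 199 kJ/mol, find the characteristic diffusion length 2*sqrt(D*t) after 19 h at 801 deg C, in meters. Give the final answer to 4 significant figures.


Step 1: D = D0 * exp(-Qd/(R*T))
T = 1074.15 K
D = 2.2447e-04 * exp(-199e3 / (8.314 * 1074.15)) = 4.7171e-14 m^2/s
Step 2: L = 2*sqrt(D*t)
t = 19 h = 68400 s
L = 2*sqrt(4.7171e-14 * 68400) = 1.136e-04 m


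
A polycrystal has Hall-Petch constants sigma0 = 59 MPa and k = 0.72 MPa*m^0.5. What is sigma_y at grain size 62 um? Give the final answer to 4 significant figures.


sigma_y = sigma0 + k / sqrt(d)
d = 62 um = 6.2e-05 m
sigma_y = 59 + 0.72 / sqrt(6.2e-05)
sigma_y = 150.4 MPa


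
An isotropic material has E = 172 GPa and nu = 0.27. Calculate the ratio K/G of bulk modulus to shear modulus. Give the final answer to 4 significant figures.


G = E / (2*(1+nu))
G = 172 / (2*(1+0.27)) = 67.7165 GPa
K = E / (3*(1-2*nu))
K = 172 / (3*(1-2*0.27)) = 124.638 GPa
K/G = 124.638 / 67.7165 = 1.841


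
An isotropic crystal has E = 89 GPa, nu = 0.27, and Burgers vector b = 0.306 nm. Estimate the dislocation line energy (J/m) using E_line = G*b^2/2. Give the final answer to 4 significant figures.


Step 1: G = E / (2*(1+nu))
G = 89 / (2*(1+0.27)) = 35.0394 GPa = 3.50394e+10 Pa
Step 2: E_line = G*b^2/2
b = 0.306 nm = 3.06e-10 m
E_line = 0.5 * 3.50394e+10 * (3.06e-10)^2 = 1.64e-09 J/m


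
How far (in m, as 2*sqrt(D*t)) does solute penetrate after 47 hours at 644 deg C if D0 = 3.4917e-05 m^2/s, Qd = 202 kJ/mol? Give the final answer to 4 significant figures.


Step 1: D = D0 * exp(-Qd/(R*T))
T = 917.15 K
D = 3.4917e-05 * exp(-202e3 / (8.314 * 917.15)) = 1.09162e-16 m^2/s
Step 2: L = 2*sqrt(D*t)
t = 47 h = 169200 s
L = 2*sqrt(1.09162e-16 * 169200) = 8.595e-06 m


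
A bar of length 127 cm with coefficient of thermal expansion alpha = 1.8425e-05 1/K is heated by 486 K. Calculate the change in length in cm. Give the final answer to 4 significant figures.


dL = L0 * alpha * dT
dL = 127 * 1.8425e-05 * 486
dL = 1.137 cm


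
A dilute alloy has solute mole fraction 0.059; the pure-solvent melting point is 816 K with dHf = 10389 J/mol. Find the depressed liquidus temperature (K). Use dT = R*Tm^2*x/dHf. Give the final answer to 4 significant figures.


dT = R*Tm^2*x / dHf
dT = 8.314 * 816^2 * 0.059 / 10389
dT = 31.439 K
T_new = 816 - 31.439 = 784.6 K


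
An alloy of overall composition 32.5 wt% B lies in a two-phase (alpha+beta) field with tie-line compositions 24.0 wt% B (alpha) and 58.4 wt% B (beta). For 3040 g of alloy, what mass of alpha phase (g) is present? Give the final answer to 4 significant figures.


f_alpha = (C_beta - C0) / (C_beta - C_alpha)
f_alpha = (58.4 - 32.5) / (58.4 - 24.0) = 0.752907
m_alpha = f_alpha * m_total = 0.752907 * 3040 = 2289 g


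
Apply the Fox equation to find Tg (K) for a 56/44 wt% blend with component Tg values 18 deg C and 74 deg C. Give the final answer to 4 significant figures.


1/Tg = w1/Tg1 + w2/Tg2 (in Kelvin)
Tg1 = 291.15 K, Tg2 = 347.15 K
1/Tg = 0.56/291.15 + 0.44/347.15
Tg = 313.4 K


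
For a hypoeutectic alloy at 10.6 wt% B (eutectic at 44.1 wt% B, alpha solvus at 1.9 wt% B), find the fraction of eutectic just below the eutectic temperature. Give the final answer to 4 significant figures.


f_primary = (C_e - C0) / (C_e - C_alpha_max)
f_primary = (44.1 - 10.6) / (44.1 - 1.9)
f_primary = 0.793839
f_eutectic = 1 - 0.793839 = 0.2062


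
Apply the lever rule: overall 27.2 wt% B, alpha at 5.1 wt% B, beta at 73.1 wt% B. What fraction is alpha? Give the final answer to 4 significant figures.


f_alpha = (C_beta - C0) / (C_beta - C_alpha)
f_alpha = (73.1 - 27.2) / (73.1 - 5.1)
f_alpha = 0.675


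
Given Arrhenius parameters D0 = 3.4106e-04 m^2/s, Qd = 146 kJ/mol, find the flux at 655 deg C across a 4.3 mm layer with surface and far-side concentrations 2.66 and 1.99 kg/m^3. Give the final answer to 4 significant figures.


Step 1: D = D0 * exp(-Qd/(R*T))
T = 655 + 273.15 = 928.15 K
D = 3.4106e-04 * exp(-146e3 / (8.314 * 928.15)) = 2.06972e-12 m^2/s
Step 2: J = D * (C1 - C2) / dx
J = 2.06972e-12 * (2.66 - 1.99) / 4.3e-03
J = 3.225e-10 kg/(m^2*s)


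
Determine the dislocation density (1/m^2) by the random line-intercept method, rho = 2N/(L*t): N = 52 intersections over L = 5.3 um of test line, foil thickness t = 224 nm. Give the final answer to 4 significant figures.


rho = 2N / (L * t)
L = 5.3 um = 5.3e-06 m, t = 224 nm = 2.24e-07 m
rho = 2 * 52 / (5.3e-06 * 2.24e-07)
rho = 8.76e+13 1/m^2


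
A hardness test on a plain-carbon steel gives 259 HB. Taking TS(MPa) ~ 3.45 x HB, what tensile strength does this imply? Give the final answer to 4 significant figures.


TS (MPa) = 3.45 * HB
TS = 3.45 * 259
TS = 893.6 MPa


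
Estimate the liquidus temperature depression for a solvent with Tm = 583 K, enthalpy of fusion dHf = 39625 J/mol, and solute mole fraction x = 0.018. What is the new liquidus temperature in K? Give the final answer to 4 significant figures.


dT = R*Tm^2*x / dHf
dT = 8.314 * 583^2 * 0.018 / 39625
dT = 1.28366 K
T_new = 583 - 1.28366 = 581.7 K


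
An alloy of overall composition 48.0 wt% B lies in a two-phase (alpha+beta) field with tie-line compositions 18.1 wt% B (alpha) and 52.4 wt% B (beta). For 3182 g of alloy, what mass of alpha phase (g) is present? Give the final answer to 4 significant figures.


f_alpha = (C_beta - C0) / (C_beta - C_alpha)
f_alpha = (52.4 - 48.0) / (52.4 - 18.1) = 0.12828
m_alpha = f_alpha * m_total = 0.12828 * 3182 = 408.2 g


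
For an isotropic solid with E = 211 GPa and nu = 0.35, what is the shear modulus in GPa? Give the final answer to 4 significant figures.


G = E / (2*(1+nu))
G = 211 / (2*(1+0.35))
G = 78.15 GPa


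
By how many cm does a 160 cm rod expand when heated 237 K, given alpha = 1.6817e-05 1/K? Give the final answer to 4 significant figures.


dL = L0 * alpha * dT
dL = 160 * 1.6817e-05 * 237
dL = 0.6377 cm


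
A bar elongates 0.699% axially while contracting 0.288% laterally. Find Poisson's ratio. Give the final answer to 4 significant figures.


nu = -epsilon_lat / epsilon_axial
Lateral strain is contraction (negative), so using magnitudes:
nu = 0.288 / 0.699
nu = 0.412


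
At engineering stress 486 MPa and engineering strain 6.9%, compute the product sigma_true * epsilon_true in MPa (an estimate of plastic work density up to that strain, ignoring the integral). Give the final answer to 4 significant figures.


sigma_true = sigma_eng * (1 + epsilon_eng)
sigma_true = 486 * (1 + 0.069) = 519.534 MPa
epsilon_true = ln(1 + epsilon_eng)
epsilon_true = ln(1 + 0.069) = 0.0667236
sigma_true * epsilon_true = 519.534 * 0.0667236 = 34.67 MPa


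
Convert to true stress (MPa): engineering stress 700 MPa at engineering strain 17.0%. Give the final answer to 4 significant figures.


sigma_true = sigma_eng * (1 + epsilon_eng)
sigma_true = 700 * (1 + 0.17)
sigma_true = 819 MPa


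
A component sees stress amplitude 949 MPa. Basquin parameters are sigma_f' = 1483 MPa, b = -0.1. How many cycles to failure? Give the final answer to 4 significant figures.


sigma_a = sigma_f' * (2*Nf)^b
2*Nf = (sigma_a / sigma_f')^(1/b)
2*Nf = (949 / 1483)^(1/-0.1)
2*Nf = 86.8459
Nf = 43.42 cycles


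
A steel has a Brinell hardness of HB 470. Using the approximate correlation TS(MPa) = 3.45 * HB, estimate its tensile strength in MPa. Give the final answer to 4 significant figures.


TS (MPa) = 3.45 * HB
TS = 3.45 * 470
TS = 1622 MPa


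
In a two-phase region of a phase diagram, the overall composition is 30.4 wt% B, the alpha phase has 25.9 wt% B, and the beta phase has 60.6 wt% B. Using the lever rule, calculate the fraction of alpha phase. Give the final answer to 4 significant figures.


f_alpha = (C_beta - C0) / (C_beta - C_alpha)
f_alpha = (60.6 - 30.4) / (60.6 - 25.9)
f_alpha = 0.8703


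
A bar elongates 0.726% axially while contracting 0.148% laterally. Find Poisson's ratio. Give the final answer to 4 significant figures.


nu = -epsilon_lat / epsilon_axial
Lateral strain is contraction (negative), so using magnitudes:
nu = 0.148 / 0.726
nu = 0.2039


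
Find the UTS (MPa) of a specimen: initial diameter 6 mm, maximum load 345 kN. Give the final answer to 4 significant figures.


A0 = pi*(d/2)^2 = pi*(6/2)^2 = 28.2743 mm^2
UTS = F_max / A0 = 345*1000 / 28.2743
UTS = 12200 MPa


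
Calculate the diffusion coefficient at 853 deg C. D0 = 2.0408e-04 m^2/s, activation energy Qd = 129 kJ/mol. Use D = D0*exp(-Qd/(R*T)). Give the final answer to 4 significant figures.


D = D0 * exp(-Qd / (R*T))
T = 1126.15 K
D = 2.0408e-04 * exp(-129e3 / (8.314 * 1126.15))
D = 2.119e-10 m^2/s


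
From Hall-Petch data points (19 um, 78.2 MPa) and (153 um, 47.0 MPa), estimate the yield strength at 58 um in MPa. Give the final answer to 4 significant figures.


sigma_y = sigma0 + k / sqrt(d)
1/sqrt(d1) = 1/sqrt(1.9e-05) = 229.416;  1/sqrt(d2) = 80.8452
k = (sigma1 - sigma2) / (1/sqrt(d1) - 1/sqrt(d2)) = (78.2 - 47.0) / (229.416 - 80.8452) = 0.210001 MPa*m^0.5
sigma0 = sigma1 - k/sqrt(d1) = 78.2 - 0.210001*229.416 = 30.0224 MPa
sigma_y(d3) = 30.0224 + 0.210001 / sqrt(5.8e-05) = 57.6 MPa


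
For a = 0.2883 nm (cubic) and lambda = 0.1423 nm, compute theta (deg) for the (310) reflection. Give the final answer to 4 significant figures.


d = a / sqrt(h^2+k^2+l^2)
d = 0.2883 / sqrt(10) = 0.0911685 nm
lambda = 2*d*sin(theta)  =>  sin(theta) = lambda / (2*d)
sin(theta) = 0.1423 / (2 * 0.0911685) = 0.780423
theta = 51.3 deg


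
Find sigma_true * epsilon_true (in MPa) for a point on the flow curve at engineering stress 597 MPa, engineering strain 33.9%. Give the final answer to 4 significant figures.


sigma_true = sigma_eng * (1 + epsilon_eng)
sigma_true = 597 * (1 + 0.339) = 799.383 MPa
epsilon_true = ln(1 + epsilon_eng)
epsilon_true = ln(1 + 0.339) = 0.291923
sigma_true * epsilon_true = 799.383 * 0.291923 = 233.4 MPa


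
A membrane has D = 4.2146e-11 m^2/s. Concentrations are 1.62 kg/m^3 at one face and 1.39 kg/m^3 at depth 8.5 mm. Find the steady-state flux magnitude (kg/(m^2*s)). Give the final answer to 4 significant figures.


J = -D * (dC/dx) = D * (C1 - C2) / dx
J = 4.2146e-11 * (1.62 - 1.39) / 8.5e-03
J = 1.14e-09 kg/(m^2*s)


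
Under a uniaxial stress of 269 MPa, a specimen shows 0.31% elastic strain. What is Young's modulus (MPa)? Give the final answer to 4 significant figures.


E = sigma / epsilon
epsilon = 0.31% = 3.1e-03
E = 269 / 3.1e-03
E = 86770 MPa


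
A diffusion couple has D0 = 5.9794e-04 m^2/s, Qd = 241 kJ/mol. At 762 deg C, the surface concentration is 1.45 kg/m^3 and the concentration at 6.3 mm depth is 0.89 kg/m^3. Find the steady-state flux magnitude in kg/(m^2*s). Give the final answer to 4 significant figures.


Step 1: D = D0 * exp(-Qd/(R*T))
T = 762 + 273.15 = 1035.15 K
D = 5.9794e-04 * exp(-241e3 / (8.314 * 1035.15)) = 4.12223e-16 m^2/s
Step 2: J = D * (C1 - C2) / dx
J = 4.12223e-16 * (1.45 - 0.89) / 6.3e-03
J = 3.664e-14 kg/(m^2*s)


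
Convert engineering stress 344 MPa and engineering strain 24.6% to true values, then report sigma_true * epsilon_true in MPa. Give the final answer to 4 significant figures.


sigma_true = sigma_eng * (1 + epsilon_eng)
sigma_true = 344 * (1 + 0.246) = 428.624 MPa
epsilon_true = ln(1 + epsilon_eng)
epsilon_true = ln(1 + 0.246) = 0.219938
sigma_true * epsilon_true = 428.624 * 0.219938 = 94.27 MPa


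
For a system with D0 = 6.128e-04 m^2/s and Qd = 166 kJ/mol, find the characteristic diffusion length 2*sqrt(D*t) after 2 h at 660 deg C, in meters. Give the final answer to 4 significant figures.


Step 1: D = D0 * exp(-Qd/(R*T))
T = 933.15 K
D = 6.128e-04 * exp(-166e3 / (8.314 * 933.15)) = 3.12503e-13 m^2/s
Step 2: L = 2*sqrt(D*t)
t = 2 h = 7200 s
L = 2*sqrt(3.12503e-13 * 7200) = 9.487e-05 m


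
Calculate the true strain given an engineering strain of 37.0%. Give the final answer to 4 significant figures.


epsilon_true = ln(1 + epsilon_eng)
epsilon_true = ln(1 + 0.37)
epsilon_true = 0.3148


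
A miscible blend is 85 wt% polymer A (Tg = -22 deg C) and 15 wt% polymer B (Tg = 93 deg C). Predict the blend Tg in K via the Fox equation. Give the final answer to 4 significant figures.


1/Tg = w1/Tg1 + w2/Tg2 (in Kelvin)
Tg1 = 251.15 K, Tg2 = 366.15 K
1/Tg = 0.85/251.15 + 0.15/366.15
Tg = 263.6 K


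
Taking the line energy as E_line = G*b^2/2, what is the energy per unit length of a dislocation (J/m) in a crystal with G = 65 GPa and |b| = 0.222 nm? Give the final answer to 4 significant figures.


E = G*b^2/2
b = 0.222 nm = 2.22e-10 m
G = 65 GPa = 6.5e+10 Pa
E = 0.5 * 6.5e+10 * (2.22e-10)^2
E = 1.602e-09 J/m


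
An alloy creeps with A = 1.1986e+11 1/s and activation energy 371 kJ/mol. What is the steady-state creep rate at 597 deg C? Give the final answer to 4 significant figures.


rate = A * exp(-Q / (R*T))
T = 597 + 273.15 = 870.15 K
rate = 1.1986e+11 * exp(-371e3 / (8.314 * 870.15))
rate = 6.411e-12 1/s


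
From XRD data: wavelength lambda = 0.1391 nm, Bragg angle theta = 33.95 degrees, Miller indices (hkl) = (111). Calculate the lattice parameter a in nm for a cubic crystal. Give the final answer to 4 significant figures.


d = lambda / (2*sin(theta))
d = 0.1391 / (2*sin(33.95 deg))
d = 0.124537 nm
a = d * sqrt(h^2+k^2+l^2) = 0.124537 * sqrt(3)
a = 0.2157 nm


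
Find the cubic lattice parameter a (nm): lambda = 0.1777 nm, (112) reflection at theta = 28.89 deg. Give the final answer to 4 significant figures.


d = lambda / (2*sin(theta))
d = 0.1777 / (2*sin(28.89 deg))
d = 0.183905 nm
a = d * sqrt(h^2+k^2+l^2) = 0.183905 * sqrt(6)
a = 0.4505 nm


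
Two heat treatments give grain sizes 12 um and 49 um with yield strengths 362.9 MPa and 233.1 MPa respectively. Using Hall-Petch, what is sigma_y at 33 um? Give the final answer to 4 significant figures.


sigma_y = sigma0 + k / sqrt(d)
1/sqrt(d1) = 1/sqrt(1.2e-05) = 288.675;  1/sqrt(d2) = 142.857
k = (sigma1 - sigma2) / (1/sqrt(d1) - 1/sqrt(d2)) = (362.9 - 233.1) / (288.675 - 142.857) = 0.890151 MPa*m^0.5
sigma0 = sigma1 - k/sqrt(d1) = 362.9 - 0.890151*288.675 = 105.936 MPa
sigma_y(d3) = 105.936 + 0.890151 / sqrt(3.3e-05) = 260.9 MPa


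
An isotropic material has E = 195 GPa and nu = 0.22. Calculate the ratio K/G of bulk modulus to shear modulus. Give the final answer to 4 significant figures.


G = E / (2*(1+nu))
G = 195 / (2*(1+0.22)) = 79.918 GPa
K = E / (3*(1-2*nu))
K = 195 / (3*(1-2*0.22)) = 116.071 GPa
K/G = 116.071 / 79.918 = 1.452


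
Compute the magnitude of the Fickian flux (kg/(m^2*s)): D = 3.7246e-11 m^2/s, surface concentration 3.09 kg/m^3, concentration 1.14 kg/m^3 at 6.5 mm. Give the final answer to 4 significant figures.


J = -D * (dC/dx) = D * (C1 - C2) / dx
J = 3.7246e-11 * (3.09 - 1.14) / 6.5e-03
J = 1.117e-08 kg/(m^2*s)


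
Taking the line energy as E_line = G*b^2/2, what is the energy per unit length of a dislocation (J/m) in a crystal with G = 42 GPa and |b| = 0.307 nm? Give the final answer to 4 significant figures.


E = G*b^2/2
b = 0.307 nm = 3.07e-10 m
G = 42 GPa = 4.2e+10 Pa
E = 0.5 * 4.2e+10 * (3.07e-10)^2
E = 1.979e-09 J/m


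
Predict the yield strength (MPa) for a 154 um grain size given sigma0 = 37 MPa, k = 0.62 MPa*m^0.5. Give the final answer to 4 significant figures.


sigma_y = sigma0 + k / sqrt(d)
d = 154 um = 1.54e-04 m
sigma_y = 37 + 0.62 / sqrt(1.54e-04)
sigma_y = 86.96 MPa


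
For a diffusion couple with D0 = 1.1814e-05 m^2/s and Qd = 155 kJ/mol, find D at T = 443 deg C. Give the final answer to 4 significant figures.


D = D0 * exp(-Qd / (R*T))
T = 716.15 K
D = 1.1814e-05 * exp(-155e3 / (8.314 * 716.15))
D = 5.842e-17 m^2/s


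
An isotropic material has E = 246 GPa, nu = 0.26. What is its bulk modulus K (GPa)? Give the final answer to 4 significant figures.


K = E / (3*(1-2*nu))
K = 246 / (3*(1-2*0.26))
K = 170.8 GPa


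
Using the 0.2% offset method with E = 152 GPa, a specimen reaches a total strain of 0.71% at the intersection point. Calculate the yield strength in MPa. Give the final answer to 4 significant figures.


Offset strain = 0.002
Elastic strain at yield = total_strain - offset = 7.1e-03 - 0.002 = 5.1e-03
sigma_y = E * elastic_strain = 152000 * 5.1e-03
sigma_y = 775.2 MPa


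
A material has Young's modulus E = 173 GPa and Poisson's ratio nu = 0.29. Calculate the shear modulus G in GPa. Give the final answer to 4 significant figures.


G = E / (2*(1+nu))
G = 173 / (2*(1+0.29))
G = 67.05 GPa


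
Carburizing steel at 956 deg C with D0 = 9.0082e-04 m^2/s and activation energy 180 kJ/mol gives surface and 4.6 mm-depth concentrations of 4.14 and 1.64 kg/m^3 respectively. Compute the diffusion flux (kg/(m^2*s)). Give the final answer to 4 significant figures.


Step 1: D = D0 * exp(-Qd/(R*T))
T = 956 + 273.15 = 1229.15 K
D = 9.0082e-04 * exp(-180e3 / (8.314 * 1229.15)) = 2.01828e-11 m^2/s
Step 2: J = D * (C1 - C2) / dx
J = 2.01828e-11 * (4.14 - 1.64) / 4.6e-03
J = 1.097e-08 kg/(m^2*s)


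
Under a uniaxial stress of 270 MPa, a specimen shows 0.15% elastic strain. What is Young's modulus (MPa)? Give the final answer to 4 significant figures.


E = sigma / epsilon
epsilon = 0.15% = 1.5e-03
E = 270 / 1.5e-03
E = 180000 MPa


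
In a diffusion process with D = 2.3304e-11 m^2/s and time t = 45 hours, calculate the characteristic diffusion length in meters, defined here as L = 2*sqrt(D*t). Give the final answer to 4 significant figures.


t = 45 hr = 162000 s
Diffusion length = 2*sqrt(D*t)
= 2*sqrt(2.3304e-11 * 162000)
= 3.886e-03 m


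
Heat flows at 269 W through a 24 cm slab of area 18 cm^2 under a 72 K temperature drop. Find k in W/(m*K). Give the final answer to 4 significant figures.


k = Q*L / (A*dT)
L = 0.24 m, A = 1.8e-03 m^2
k = 269 * 0.24 / (1.8e-03 * 72)
k = 498.1 W/(m*K)


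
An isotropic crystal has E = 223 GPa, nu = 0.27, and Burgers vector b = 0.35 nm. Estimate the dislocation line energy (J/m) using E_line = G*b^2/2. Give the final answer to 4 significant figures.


Step 1: G = E / (2*(1+nu))
G = 223 / (2*(1+0.27)) = 87.7953 GPa = 8.77953e+10 Pa
Step 2: E_line = G*b^2/2
b = 0.35 nm = 3.5e-10 m
E_line = 0.5 * 8.77953e+10 * (3.5e-10)^2 = 5.377e-09 J/m


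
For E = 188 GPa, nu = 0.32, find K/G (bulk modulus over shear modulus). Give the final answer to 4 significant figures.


G = E / (2*(1+nu))
G = 188 / (2*(1+0.32)) = 71.2121 GPa
K = E / (3*(1-2*nu))
K = 188 / (3*(1-2*0.32)) = 174.074 GPa
K/G = 174.074 / 71.2121 = 2.444


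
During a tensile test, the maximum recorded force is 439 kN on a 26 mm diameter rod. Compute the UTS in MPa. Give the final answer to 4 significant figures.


A0 = pi*(d/2)^2 = pi*(26/2)^2 = 530.929 mm^2
UTS = F_max / A0 = 439*1000 / 530.929
UTS = 826.9 MPa


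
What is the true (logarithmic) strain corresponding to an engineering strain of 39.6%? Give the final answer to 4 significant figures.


epsilon_true = ln(1 + epsilon_eng)
epsilon_true = ln(1 + 0.396)
epsilon_true = 0.3336


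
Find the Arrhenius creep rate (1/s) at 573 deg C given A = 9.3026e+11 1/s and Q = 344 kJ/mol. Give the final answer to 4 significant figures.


rate = A * exp(-Q / (R*T))
T = 573 + 273.15 = 846.15 K
rate = 9.3026e+11 * exp(-344e3 / (8.314 * 846.15))
rate = 5.395e-10 1/s


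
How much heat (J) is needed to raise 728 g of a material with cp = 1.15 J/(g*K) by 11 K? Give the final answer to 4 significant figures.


Q = m * cp * dT
Q = 728 * 1.15 * 11
Q = 9209 J


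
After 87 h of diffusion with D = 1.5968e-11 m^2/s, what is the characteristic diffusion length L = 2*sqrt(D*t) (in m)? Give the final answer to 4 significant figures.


t = 87 hr = 313200 s
Diffusion length = 2*sqrt(D*t)
= 2*sqrt(1.5968e-11 * 313200)
= 4.473e-03 m


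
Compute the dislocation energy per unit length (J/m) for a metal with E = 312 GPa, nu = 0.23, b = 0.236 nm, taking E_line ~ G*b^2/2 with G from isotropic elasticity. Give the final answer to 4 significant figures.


Step 1: G = E / (2*(1+nu))
G = 312 / (2*(1+0.23)) = 126.829 GPa = 1.26829e+11 Pa
Step 2: E_line = G*b^2/2
b = 0.236 nm = 2.36e-10 m
E_line = 0.5 * 1.26829e+11 * (2.36e-10)^2 = 3.532e-09 J/m


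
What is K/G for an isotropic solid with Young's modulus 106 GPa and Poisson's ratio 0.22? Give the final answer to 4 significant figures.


G = E / (2*(1+nu))
G = 106 / (2*(1+0.22)) = 43.4426 GPa
K = E / (3*(1-2*nu))
K = 106 / (3*(1-2*0.22)) = 63.0952 GPa
K/G = 63.0952 / 43.4426 = 1.452


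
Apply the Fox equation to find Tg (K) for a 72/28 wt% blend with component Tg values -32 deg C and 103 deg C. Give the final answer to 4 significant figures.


1/Tg = w1/Tg1 + w2/Tg2 (in Kelvin)
Tg1 = 241.15 K, Tg2 = 376.15 K
1/Tg = 0.72/241.15 + 0.28/376.15
Tg = 268.1 K


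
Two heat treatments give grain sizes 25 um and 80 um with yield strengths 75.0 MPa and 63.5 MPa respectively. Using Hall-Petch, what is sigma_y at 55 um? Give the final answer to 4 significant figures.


sigma_y = sigma0 + k / sqrt(d)
1/sqrt(d1) = 1/sqrt(2.5e-05) = 200;  1/sqrt(d2) = 111.803
k = (sigma1 - sigma2) / (1/sqrt(d1) - 1/sqrt(d2)) = (75.0 - 63.5) / (200 - 111.803) = 0.130391 MPa*m^0.5
sigma0 = sigma1 - k/sqrt(d1) = 75.0 - 0.130391*200 = 48.9219 MPa
sigma_y(d3) = 48.9219 + 0.130391 / sqrt(5.5e-05) = 66.5 MPa


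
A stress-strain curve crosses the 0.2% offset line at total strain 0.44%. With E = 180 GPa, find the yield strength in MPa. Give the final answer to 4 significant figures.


Offset strain = 0.002
Elastic strain at yield = total_strain - offset = 4.4e-03 - 0.002 = 2.4e-03
sigma_y = E * elastic_strain = 180000 * 2.4e-03
sigma_y = 432 MPa


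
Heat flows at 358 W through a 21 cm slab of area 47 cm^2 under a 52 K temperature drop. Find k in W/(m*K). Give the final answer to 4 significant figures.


k = Q*L / (A*dT)
L = 0.21 m, A = 4.7e-03 m^2
k = 358 * 0.21 / (4.7e-03 * 52)
k = 307.6 W/(m*K)


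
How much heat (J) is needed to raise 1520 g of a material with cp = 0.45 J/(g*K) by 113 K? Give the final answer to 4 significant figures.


Q = m * cp * dT
Q = 1520 * 0.45 * 113
Q = 77290 J


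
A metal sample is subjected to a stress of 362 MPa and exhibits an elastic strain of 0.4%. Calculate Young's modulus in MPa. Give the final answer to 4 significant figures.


E = sigma / epsilon
epsilon = 0.4% = 4e-03
E = 362 / 4e-03
E = 90500 MPa


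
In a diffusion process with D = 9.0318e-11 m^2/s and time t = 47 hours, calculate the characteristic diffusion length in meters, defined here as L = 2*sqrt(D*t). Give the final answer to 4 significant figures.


t = 47 hr = 169200 s
Diffusion length = 2*sqrt(D*t)
= 2*sqrt(9.0318e-11 * 169200)
= 7.818e-03 m


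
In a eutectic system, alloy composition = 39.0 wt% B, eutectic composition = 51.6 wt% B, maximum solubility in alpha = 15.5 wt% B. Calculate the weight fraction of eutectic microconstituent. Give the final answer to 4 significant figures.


f_primary = (C_e - C0) / (C_e - C_alpha_max)
f_primary = (51.6 - 39.0) / (51.6 - 15.5)
f_primary = 0.34903
f_eutectic = 1 - 0.34903 = 0.651


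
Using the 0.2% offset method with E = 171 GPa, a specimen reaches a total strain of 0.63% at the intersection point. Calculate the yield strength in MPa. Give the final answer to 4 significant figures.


Offset strain = 0.002
Elastic strain at yield = total_strain - offset = 6.3e-03 - 0.002 = 4.3e-03
sigma_y = E * elastic_strain = 171000 * 4.3e-03
sigma_y = 735.3 MPa


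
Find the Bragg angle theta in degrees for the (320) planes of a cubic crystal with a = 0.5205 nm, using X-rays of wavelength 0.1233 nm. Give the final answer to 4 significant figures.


d = a / sqrt(h^2+k^2+l^2)
d = 0.5205 / sqrt(13) = 0.144361 nm
lambda = 2*d*sin(theta)  =>  sin(theta) = lambda / (2*d)
sin(theta) = 0.1233 / (2 * 0.144361) = 0.427055
theta = 25.28 deg


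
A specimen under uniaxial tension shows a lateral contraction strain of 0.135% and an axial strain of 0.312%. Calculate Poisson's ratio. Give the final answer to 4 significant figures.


nu = -epsilon_lat / epsilon_axial
Lateral strain is contraction (negative), so using magnitudes:
nu = 0.135 / 0.312
nu = 0.4327


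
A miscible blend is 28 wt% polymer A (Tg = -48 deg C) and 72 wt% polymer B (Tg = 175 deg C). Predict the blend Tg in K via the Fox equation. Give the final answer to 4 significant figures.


1/Tg = w1/Tg1 + w2/Tg2 (in Kelvin)
Tg1 = 225.15 K, Tg2 = 448.15 K
1/Tg = 0.28/225.15 + 0.72/448.15
Tg = 350.9 K


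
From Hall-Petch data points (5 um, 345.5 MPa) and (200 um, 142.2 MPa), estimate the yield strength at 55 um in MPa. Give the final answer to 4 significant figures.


sigma_y = sigma0 + k / sqrt(d)
1/sqrt(d1) = 1/sqrt(5e-06) = 447.214;  1/sqrt(d2) = 70.7107
k = (sigma1 - sigma2) / (1/sqrt(d1) - 1/sqrt(d2)) = (345.5 - 142.2) / (447.214 - 70.7107) = 0.539969 MPa*m^0.5
sigma0 = sigma1 - k/sqrt(d1) = 345.5 - 0.539969*447.214 = 104.018 MPa
sigma_y(d3) = 104.018 + 0.539969 / sqrt(5.5e-05) = 176.8 MPa


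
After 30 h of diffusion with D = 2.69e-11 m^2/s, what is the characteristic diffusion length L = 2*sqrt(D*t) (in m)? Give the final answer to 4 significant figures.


t = 30 hr = 108000 s
Diffusion length = 2*sqrt(D*t)
= 2*sqrt(2.69e-11 * 108000)
= 3.409e-03 m


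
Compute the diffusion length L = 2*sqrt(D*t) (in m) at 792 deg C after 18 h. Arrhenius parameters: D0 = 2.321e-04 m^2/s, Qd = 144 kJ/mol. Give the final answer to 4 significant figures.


Step 1: D = D0 * exp(-Qd/(R*T))
T = 1065.15 K
D = 2.321e-04 * exp(-144e3 / (8.314 * 1065.15)) = 2.01235e-11 m^2/s
Step 2: L = 2*sqrt(D*t)
t = 18 h = 64800 s
L = 2*sqrt(2.01235e-11 * 64800) = 2.284e-03 m


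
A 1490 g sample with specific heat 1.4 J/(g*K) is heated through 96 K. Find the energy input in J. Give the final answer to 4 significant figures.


Q = m * cp * dT
Q = 1490 * 1.4 * 96
Q = 200300 J


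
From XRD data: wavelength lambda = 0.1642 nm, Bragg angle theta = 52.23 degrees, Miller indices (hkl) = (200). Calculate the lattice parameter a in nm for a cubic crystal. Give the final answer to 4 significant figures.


d = lambda / (2*sin(theta))
d = 0.1642 / (2*sin(52.23 deg))
d = 0.103861 nm
a = d * sqrt(h^2+k^2+l^2) = 0.103861 * sqrt(4)
a = 0.2077 nm
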